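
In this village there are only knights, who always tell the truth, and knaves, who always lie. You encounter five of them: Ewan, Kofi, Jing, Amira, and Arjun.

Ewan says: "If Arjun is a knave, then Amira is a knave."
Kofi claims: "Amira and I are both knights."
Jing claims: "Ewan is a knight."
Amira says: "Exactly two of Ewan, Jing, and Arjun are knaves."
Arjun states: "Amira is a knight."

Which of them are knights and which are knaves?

Consider Ewan. Suppose Ewan is a knave.
Then no assignment of the remaining roles makes every statement match its speaker's type — contradiction.
So Ewan is a knight.
With that fixed, Jing's statement is true, so Jing is a knight.
With that fixed, Amira's statement is false, so Amira is a knave.
With that fixed, Arjun's statement is false, so Arjun is a knave.
With that fixed, Kofi's statement is false, so Kofi is a knave.

Ewan: knight, Kofi: knave, Jing: knight, Amira: knave, Arjun: knave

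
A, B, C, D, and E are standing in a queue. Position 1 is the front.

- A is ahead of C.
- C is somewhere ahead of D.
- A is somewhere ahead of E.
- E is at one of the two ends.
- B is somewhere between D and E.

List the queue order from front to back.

From clue 1: A is in {1,2,3,4}.
From clues 1–2: A is in {1,2,3}.
From clues 1–3: A is in {1,2}.
From clues 1–4: E → position 5.
From clues 1–5: A → position 1, C → position 2, D → position 3, B → position 4.

A, C, D, B, E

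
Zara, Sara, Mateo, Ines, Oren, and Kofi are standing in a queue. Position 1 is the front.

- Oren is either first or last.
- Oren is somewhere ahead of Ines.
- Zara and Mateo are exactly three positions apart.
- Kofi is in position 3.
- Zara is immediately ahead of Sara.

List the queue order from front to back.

From clue 1: Oren is in {1,6}.
From clues 1–2: Oren → position 1.
From clues 1–3: Zara is in {2,3,5,6}.
From clues 1–4: Kofi → position 3.
From clues 1–5: Mateo → position 2, Ines → position 4, Zara → position 5, Sara → position 6.

Oren, Mateo, Kofi, Ines, Zara, Sara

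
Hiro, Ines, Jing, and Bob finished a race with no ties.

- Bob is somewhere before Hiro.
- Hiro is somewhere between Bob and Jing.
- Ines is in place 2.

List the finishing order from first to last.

Bob, Ines, Hiro, Jing

From clue 1: Hiro is in {2,3,4}.
From clues 1–2: Hiro is in {2,3}.
From clues 1–3: Bob → place 1, Ines → place 2, Hiro → place 3, Jing → place 4.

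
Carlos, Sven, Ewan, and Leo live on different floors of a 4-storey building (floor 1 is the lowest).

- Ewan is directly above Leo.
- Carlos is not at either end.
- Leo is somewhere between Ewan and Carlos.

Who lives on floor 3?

Leo

With clues 1–2, Ewan and Sven are ruled out for floor 3.
With clues 1–3, Carlos is ruled out for floor 3.
So floor 3 is Leo.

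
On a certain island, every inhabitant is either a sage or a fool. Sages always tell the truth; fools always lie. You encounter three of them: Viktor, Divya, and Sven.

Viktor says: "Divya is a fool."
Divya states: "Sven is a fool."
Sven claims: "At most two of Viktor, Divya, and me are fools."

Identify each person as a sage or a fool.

Viktor: sage, Divya: fool, Sven: sage

Consider Viktor. Suppose Viktor is a fool.
Then no assignment of the remaining roles makes every statement match its speaker's type — contradiction.
So Viktor is a sage.
With that fixed, Sven's statement is true, so Sven is a sage.
With that fixed, Divya's statement is false, so Divya is a fool.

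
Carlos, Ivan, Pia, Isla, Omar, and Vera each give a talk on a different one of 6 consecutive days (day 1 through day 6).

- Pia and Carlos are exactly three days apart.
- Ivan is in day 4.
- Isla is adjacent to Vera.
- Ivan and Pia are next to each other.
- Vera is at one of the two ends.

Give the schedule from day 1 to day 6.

Vera, Isla, Pia, Ivan, Omar, Carlos

From clues 1–2: Ivan → day 4.
From clues 1–3: Omar → day 5.
From clues 1–4: Pia → day 3, Carlos → day 6.
From clues 1–5: Vera → day 1, Isla → day 2.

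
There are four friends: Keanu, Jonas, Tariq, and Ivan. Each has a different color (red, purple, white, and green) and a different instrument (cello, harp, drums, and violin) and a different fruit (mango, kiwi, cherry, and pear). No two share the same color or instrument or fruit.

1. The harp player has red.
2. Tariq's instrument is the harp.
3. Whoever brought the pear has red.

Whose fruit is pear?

Tariq

With clues 1–3, Ivan, Jonas, and Keanu are impossible for the one with fruit pear.
That leaves Tariq.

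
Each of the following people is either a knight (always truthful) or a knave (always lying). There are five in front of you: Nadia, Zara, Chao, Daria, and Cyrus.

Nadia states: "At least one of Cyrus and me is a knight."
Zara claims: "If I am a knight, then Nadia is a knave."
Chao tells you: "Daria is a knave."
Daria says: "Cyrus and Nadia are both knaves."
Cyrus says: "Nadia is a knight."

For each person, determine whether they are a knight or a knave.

Nadia: knave, Zara: knight, Chao: knave, Daria: knight, Cyrus: knave

Consider Nadia. Suppose Nadia is a knight.
Then whichever role Zara has, Zara's statement has the wrong truth value — contradiction.
So Nadia is a knave.
With that fixed, Zara's statement is true, so Zara is a knight.
With that fixed, Cyrus's statement is false, so Cyrus is a knave.
With that fixed, Daria's statement is true, so Daria is a knight.
With that fixed, Chao's statement is false, so Chao is a knave.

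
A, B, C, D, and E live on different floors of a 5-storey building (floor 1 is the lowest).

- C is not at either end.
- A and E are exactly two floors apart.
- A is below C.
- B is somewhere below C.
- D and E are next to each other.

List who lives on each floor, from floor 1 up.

B, A, C, E, D

From clue 1: C is in {2,3,4}.
From clues 1–3: A is in {1,2,3}.
From clues 1–4: B is in {1,2}.
From clues 1–5: B → floor 1, A → floor 2, C → floor 3, E → floor 4, D → floor 5.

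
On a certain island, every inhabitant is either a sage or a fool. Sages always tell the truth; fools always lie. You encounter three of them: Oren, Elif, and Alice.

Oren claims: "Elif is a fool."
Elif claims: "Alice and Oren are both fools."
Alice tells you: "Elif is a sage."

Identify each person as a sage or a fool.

Consider Oren. Suppose Oren is a fool.
Then no assignment of the remaining roles makes every statement match its speaker's type — contradiction.
So Oren is a sage.
With that fixed, Elif's statement is false, so Elif is a fool.
With that fixed, Alice's statement is false, so Alice is a fool.

Oren: sage, Elif: fool, Alice: fool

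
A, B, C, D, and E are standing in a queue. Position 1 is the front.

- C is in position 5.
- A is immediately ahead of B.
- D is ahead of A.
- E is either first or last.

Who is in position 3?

A

With clue 1, C is ruled out for position 3.
With clues 1–3, D and E are ruled out for position 3.
With clues 1–4, B is ruled out for position 3.
So position 3 is A.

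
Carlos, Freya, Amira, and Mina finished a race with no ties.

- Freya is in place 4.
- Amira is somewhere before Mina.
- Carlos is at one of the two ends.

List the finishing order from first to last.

From clue 1: Freya → place 4.
From clues 1–2: Amira is in {1,2}.
From clues 1–3: Carlos → place 1, Amira → place 2, Mina → place 3.

Carlos, Amira, Mina, Freya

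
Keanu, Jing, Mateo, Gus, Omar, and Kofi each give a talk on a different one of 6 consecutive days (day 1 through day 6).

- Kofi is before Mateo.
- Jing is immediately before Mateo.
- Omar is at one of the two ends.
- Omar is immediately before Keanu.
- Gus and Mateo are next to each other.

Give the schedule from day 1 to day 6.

From clue 1: Mateo is in {2,3,4,5,6}.
From clues 1–2: Jing is in {2,3,4,5}.
From clues 1–3: Omar is in {1,6}.
From clues 1–4: Omar → day 1, Keanu → day 2.
From clues 1–5: Kofi → day 3, Jing → day 4, Mateo → day 5, Gus → day 6.

Omar, Keanu, Kofi, Jing, Mateo, Gus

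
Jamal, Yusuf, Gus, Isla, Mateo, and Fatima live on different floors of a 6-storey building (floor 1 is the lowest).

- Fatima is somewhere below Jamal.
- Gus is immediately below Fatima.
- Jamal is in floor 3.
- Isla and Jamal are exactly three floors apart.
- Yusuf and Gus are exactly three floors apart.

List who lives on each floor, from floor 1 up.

Gus, Fatima, Jamal, Yusuf, Mateo, Isla

From clue 1: Jamal is in {2,3,4,5,6}.
From clues 1–2: Jamal is in {3,4,5,6}.
From clues 1–3: Gus → floor 1, Fatima → floor 2, Jamal → floor 3.
From clues 1–4: Isla → floor 6.
From clues 1–5: Yusuf → floor 4, Mateo → floor 5.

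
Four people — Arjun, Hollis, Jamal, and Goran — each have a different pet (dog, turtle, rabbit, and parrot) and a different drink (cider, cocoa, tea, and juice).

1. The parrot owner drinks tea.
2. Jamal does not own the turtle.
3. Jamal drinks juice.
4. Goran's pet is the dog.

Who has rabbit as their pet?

With clues 1–4, Arjun, Goran, and Hollis are impossible for the one with pet rabbit.
That leaves Jamal.

Jamal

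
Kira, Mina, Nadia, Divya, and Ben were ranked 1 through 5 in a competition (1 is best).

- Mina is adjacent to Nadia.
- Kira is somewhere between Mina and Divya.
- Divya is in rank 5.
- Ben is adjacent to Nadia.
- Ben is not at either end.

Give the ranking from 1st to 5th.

Mina, Nadia, Ben, Kira, Divya

From clues 1–2: Kira is in {2,3,4}.
From clues 1–3: Divya → rank 5.
From clues 1–4: Nadia → rank 2, Kira → rank 4.
From clues 1–5: Mina → rank 1, Ben → rank 3.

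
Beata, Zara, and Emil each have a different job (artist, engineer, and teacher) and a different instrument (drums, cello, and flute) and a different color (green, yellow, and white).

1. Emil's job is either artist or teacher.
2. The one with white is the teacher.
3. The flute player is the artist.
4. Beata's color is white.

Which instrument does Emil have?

With clues 1–4, cello and drums are impossible for Emil's instrument.
That leaves flute.

flute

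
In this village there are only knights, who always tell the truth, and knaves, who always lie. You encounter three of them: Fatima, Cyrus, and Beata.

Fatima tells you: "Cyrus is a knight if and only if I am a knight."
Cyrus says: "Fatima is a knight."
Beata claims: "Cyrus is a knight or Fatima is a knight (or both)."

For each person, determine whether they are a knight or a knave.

Fatima: knight, Cyrus: knight, Beata: knight

Consider Fatima. Suppose Fatima is a knave.
Then no assignment of the remaining roles makes every statement match its speaker's type — contradiction.
So Fatima is a knight.
With that fixed, Cyrus's statement is true, so Cyrus is a knight.
With that fixed, Beata's statement is true, so Beata is a knight.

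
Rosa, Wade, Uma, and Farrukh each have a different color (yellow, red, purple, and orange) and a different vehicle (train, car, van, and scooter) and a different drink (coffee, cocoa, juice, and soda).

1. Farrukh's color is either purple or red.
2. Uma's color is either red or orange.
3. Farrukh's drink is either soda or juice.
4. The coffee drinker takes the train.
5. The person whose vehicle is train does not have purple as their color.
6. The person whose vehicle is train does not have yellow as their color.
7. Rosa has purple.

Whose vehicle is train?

Uma

With clues 1–4, Farrukh is impossible for the one with vehicle train.
With clues 1–7, Rosa and Wade are impossible for the one with vehicle train.
That leaves Uma.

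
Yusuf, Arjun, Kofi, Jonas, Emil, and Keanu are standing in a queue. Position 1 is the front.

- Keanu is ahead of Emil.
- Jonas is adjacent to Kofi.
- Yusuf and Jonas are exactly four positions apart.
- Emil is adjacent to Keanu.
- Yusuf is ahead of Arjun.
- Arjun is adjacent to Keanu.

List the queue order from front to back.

From clue 1: Emil is in {2,3,4,5,6}.
From clues 1–3: Yusuf is in {1,2,5,6}.
From clues 1–4: Emil is in {3,4,5}.
From clues 1–5: Yusuf is in {1,5}.
From clues 1–6: Yusuf → position 1, Arjun → position 2, Keanu → position 3, Emil → position 4, Jonas → position 5, Kofi → position 6.

Yusuf, Arjun, Keanu, Emil, Jonas, Kofi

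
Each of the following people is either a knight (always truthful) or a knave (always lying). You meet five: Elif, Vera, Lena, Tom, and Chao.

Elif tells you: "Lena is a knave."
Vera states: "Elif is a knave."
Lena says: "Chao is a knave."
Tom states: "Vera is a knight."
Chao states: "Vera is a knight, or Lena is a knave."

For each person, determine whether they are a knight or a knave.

Consider Elif. Suppose Elif is a knave.
Then no assignment of the remaining roles makes every statement match its speaker's type — contradiction.
So Elif is a knight.
With that fixed, Vera's statement is false, so Vera is a knave.
With that fixed, Tom's statement is false, so Tom is a knave.
Consider Lena. Suppose Lena is a knight.
Then Elif's statement comes out false, contradicting Elif being a knight.
So Lena is a knave.
With that fixed, Chao's statement is true, so Chao is a knight.

Elif: knight, Vera: knave, Lena: knave, Tom: knave, Chao: knight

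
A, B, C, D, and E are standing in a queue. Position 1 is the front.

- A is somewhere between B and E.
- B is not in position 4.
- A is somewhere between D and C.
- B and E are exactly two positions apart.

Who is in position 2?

B

With clues 1–3, A is ruled out for position 2.
With clues 1–4, C, D, and E are ruled out for position 2.
So position 2 is B.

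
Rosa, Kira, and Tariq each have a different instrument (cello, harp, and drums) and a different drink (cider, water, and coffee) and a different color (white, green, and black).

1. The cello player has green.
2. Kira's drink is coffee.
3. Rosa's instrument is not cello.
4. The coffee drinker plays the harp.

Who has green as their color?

Tariq

With clues 1–3, Rosa is impossible for the one with color green.
With clues 1–4, Kira is impossible for the one with color green.
That leaves Tariq.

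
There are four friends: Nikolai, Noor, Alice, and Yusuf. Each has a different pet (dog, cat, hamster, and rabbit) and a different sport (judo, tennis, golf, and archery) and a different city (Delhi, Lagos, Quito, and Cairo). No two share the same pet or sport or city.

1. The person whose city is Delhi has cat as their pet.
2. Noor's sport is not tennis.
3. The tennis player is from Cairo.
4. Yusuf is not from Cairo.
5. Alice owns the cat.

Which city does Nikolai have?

Cairo

With clues 1–5, Delhi, Lagos, and Quito are impossible for Nikolai's city.
That leaves Cairo.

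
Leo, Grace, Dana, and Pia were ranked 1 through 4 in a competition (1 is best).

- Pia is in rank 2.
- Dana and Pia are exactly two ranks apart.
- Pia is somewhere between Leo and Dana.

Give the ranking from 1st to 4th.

From clue 1: Pia → rank 2.
From clues 1–2: Dana → rank 4.
From clues 1–3: Leo → rank 1, Grace → rank 3.

Leo, Pia, Grace, Dana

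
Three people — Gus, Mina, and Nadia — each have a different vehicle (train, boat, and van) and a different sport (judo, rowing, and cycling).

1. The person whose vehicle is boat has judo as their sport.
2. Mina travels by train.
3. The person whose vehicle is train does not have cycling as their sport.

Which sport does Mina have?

With clues 1–2, judo is impossible for Mina's sport.
With clues 1–3, cycling is impossible for Mina's sport.
That leaves rowing.

rowing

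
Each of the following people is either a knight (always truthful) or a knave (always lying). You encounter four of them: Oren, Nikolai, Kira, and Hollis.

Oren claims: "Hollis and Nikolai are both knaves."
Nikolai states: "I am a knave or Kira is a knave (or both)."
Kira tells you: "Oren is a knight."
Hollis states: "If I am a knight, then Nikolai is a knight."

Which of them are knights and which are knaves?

Consider Oren. Suppose Oren is a knight.
Then no assignment of the remaining roles makes every statement match its speaker's type — contradiction.
So Oren is a knave.
With that fixed, Kira's statement is false, so Kira is a knave.
With that fixed, Nikolai's statement is true, so Nikolai is a knight.
With that fixed, Hollis's statement is true, so Hollis is a knight.

Oren: knave, Nikolai: knight, Kira: knave, Hollis: knight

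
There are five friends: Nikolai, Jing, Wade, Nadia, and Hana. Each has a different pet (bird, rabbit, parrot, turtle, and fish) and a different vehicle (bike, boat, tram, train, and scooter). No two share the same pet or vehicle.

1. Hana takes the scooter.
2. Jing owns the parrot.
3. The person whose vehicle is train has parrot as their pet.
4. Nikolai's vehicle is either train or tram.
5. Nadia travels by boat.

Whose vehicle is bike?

Clue 1 rules out Hana for the one with vehicle bike.
With clues 1–3, Jing is impossible for the one with vehicle bike.
With clues 1–4, Nikolai is impossible for the one with vehicle bike.
With clues 1–5, Nadia is impossible for the one with vehicle bike.
That leaves Wade.

Wade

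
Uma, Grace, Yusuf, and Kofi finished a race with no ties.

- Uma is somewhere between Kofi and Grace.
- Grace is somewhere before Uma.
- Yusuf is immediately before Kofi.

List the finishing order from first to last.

Grace, Uma, Yusuf, Kofi

From clue 1: Uma is in {2,3}.
From clues 1–3: Grace → place 1, Uma → place 2, Yusuf → place 3, Kofi → place 4.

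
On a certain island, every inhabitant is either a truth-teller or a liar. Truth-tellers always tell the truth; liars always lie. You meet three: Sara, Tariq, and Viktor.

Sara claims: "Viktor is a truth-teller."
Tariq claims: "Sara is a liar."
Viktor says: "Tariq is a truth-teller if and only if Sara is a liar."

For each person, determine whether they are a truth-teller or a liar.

Sara: truth-teller, Tariq: liar, Viktor: truth-teller

Consider Sara. Suppose Sara is a liar.
Then no assignment of the remaining roles makes every statement match its speaker's type — contradiction.
So Sara is a truth-teller.
With that fixed, Tariq's statement is false, so Tariq is a liar.
With that fixed, Viktor's statement is true, so Viktor is a truth-teller.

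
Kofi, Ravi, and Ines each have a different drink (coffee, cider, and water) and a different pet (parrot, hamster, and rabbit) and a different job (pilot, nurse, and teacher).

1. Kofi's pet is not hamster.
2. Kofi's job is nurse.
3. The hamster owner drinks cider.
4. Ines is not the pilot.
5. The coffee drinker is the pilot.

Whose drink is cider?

Ines

With clues 1–3, Kofi is impossible for the one with drink cider.
With clues 1–5, Ravi is impossible for the one with drink cider.
That leaves Ines.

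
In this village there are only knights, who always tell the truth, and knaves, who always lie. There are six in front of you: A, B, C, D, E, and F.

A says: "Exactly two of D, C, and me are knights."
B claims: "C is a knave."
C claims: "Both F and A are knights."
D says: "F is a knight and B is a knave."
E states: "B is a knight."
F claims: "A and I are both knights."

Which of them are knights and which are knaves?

A: knave, B: knight, C: knave, D: knave, E: knight, F: knave

Consider A. Suppose A is a knight.
Then no assignment of the remaining roles makes every statement match its speaker's type — contradiction.
So A is a knave.
With that fixed, C's statement is false, so C is a knave.
With that fixed, F's statement is false, so F is a knave.
With that fixed, B's statement is true, so B is a knight.
With that fixed, D's statement is false, so D is a knave.
With that fixed, E's statement is true, so E is a knight.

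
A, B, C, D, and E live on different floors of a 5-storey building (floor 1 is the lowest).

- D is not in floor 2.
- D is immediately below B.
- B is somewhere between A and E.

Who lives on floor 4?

B

With clues 1–3, A, C, D, and E are ruled out for floor 4.
So floor 4 is B.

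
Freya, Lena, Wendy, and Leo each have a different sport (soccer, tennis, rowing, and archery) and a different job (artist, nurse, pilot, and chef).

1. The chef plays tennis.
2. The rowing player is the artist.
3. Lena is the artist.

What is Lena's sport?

rowing

With clues 1–3, archery, soccer, and tennis are impossible for Lena's sport.
That leaves rowing.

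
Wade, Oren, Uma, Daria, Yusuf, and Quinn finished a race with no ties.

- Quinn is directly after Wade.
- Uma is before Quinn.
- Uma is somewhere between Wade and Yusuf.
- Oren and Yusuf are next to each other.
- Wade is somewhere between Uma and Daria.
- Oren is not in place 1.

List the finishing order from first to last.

From clue 1: Wade is in {1,2,3,4,5}.
From clues 1–2: Wade is in {2,3,4,5}.
From clues 1–3: Wade is in {3,4,5}.
From clues 1–4: Wade is in {4,5}.
From clues 1–5: Uma → place 3, Wade → place 4, Quinn → place 5, Daria → place 6.
From clues 1–6: Yusuf → place 1, Oren → place 2.

Yusuf, Oren, Uma, Wade, Quinn, Daria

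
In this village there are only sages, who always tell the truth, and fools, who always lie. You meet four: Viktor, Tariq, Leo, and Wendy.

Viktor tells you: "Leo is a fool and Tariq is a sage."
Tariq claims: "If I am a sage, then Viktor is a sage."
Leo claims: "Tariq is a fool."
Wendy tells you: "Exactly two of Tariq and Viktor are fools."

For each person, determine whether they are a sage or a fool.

Viktor: sage, Tariq: sage, Leo: fool, Wendy: fool

Consider Viktor. Suppose Viktor is a fool.
Then whichever role Tariq has, Tariq's statement has the wrong truth value — contradiction.
So Viktor is a sage.
With that fixed, Tariq's statement is true, so Tariq is a sage.
With that fixed, Leo's statement is false, so Leo is a fool.
With that fixed, Wendy's statement is false, so Wendy is a fool.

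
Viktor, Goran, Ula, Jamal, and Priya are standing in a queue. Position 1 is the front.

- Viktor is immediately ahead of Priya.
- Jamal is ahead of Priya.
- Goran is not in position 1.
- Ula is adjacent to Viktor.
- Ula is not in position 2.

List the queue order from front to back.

Jamal, Goran, Ula, Viktor, Priya

From clue 1: Viktor is in {1,2,3,4}.
From clues 1–2: Viktor is in {2,3,4}.
From clues 1–4: Jamal → position 1.
From clues 1–5: Goran → position 2, Ula → position 3, Viktor → position 4, Priya → position 5.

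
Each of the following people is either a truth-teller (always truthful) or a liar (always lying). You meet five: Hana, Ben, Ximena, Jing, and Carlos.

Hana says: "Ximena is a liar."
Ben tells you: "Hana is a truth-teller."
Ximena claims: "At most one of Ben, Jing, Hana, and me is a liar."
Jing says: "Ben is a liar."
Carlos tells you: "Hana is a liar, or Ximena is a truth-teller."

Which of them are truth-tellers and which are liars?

Hana: truth-teller, Ben: truth-teller, Ximena: liar, Jing: liar, Carlos: liar

Consider Hana. Suppose Hana is a liar.
Then no assignment of the remaining roles makes every statement match its speaker's type — contradiction.
So Hana is a truth-teller.
With that fixed, Ben's statement is true, so Ben is a truth-teller.
With that fixed, Jing's statement is false, so Jing is a liar.
Consider Ximena. Suppose Ximena is a truth-teller.
Then Hana's statement comes out false, contradicting Hana being a truth-teller.
So Ximena is a liar.
With that fixed, Carlos's statement is false, so Carlos is a liar.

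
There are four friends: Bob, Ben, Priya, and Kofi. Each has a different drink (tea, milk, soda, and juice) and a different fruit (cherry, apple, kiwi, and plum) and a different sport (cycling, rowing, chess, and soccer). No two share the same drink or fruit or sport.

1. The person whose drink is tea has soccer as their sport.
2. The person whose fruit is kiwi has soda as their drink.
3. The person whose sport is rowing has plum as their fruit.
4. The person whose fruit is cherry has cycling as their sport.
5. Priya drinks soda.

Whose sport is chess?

With clues 1–5, Ben, Bob, and Kofi are impossible for the one with sport chess.
That leaves Priya.

Priya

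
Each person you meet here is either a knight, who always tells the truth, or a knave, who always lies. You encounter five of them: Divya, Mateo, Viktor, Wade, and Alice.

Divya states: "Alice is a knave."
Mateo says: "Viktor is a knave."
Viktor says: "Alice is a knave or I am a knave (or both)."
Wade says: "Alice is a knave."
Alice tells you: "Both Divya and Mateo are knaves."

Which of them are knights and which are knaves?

Divya: knight, Mateo: knave, Viktor: knight, Wade: knight, Alice: knave

Consider Divya. Suppose Divya is a knave.
Then no assignment of the remaining roles makes every statement match its speaker's type — contradiction.
So Divya is a knight.
With that fixed, Alice's statement is false, so Alice is a knave.
With that fixed, Viktor's statement is true, so Viktor is a knight.
With that fixed, Wade's statement is true, so Wade is a knight.
With that fixed, Mateo's statement is false, so Mateo is a knave.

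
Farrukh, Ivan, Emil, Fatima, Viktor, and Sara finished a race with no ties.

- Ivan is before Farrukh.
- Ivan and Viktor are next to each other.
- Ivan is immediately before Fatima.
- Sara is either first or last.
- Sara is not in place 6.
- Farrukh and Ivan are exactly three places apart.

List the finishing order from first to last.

From clue 1: Farrukh is in {2,3,4,5,6}.
From clues 1–2: Farrukh is in {3,4,5,6}.
From clues 1–3: Farrukh is in {4,5,6}.
From clues 1–4: Sara is in {1,6}.
From clues 1–5: Sara → place 1.
From clues 1–6: Viktor → place 2, Ivan → place 3, Fatima → place 4, Emil → place 5, Farrukh → place 6.

Sara, Viktor, Ivan, Fatima, Emil, Farrukh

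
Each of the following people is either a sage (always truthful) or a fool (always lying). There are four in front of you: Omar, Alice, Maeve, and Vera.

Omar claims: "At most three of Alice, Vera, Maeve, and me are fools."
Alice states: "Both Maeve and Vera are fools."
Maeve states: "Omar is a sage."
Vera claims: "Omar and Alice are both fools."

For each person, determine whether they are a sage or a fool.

Consider Omar. Suppose Omar is a fool.
Then no assignment of the remaining roles makes every statement match its speaker's type — contradiction.
So Omar is a sage.
With that fixed, Maeve's statement is true, so Maeve is a sage.
With that fixed, Vera's statement is false, so Vera is a fool.
With that fixed, Alice's statement is false, so Alice is a fool.

Omar: sage, Alice: fool, Maeve: sage, Vera: fool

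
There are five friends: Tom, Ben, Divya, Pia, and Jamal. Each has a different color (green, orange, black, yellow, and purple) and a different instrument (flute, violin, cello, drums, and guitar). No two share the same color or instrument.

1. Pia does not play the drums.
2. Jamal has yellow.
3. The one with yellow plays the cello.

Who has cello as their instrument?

With clues 1–3, Ben, Divya, Pia, and Tom are impossible for the one with instrument cello.
That leaves Jamal.

Jamal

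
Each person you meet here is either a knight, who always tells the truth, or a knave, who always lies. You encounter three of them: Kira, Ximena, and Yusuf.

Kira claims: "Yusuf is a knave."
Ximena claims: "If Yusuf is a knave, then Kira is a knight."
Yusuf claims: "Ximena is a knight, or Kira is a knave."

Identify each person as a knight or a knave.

Consider Kira. Suppose Kira is a knight.
Then no assignment of the remaining roles makes every statement match its speaker's type — contradiction.
So Kira is a knave.
With that fixed, Yusuf's statement is true, so Yusuf is a knight.
With that fixed, Ximena's statement is true, so Ximena is a knight.

Kira: knave, Ximena: knight, Yusuf: knight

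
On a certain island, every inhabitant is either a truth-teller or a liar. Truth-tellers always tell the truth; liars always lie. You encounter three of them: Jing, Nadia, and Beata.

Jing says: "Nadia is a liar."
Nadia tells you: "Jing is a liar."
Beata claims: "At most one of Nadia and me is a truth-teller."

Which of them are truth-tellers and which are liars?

Consider Jing. Suppose Jing is a liar.
Then no assignment of the remaining roles makes every statement match its speaker's type — contradiction.
So Jing is a truth-teller.
With that fixed, Nadia's statement is false, so Nadia is a liar.
With that fixed, Beata's statement is true, so Beata is a truth-teller.

Jing: truth-teller, Nadia: liar, Beata: truth-teller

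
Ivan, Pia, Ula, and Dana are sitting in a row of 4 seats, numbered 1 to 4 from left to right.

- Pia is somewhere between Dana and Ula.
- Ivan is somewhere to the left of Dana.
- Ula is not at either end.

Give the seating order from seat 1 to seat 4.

From clue 1: Pia is in {2,3}.
From clues 1–3: Ivan → seat 1, Ula → seat 2, Pia → seat 3, Dana → seat 4.

Ivan, Ula, Pia, Dana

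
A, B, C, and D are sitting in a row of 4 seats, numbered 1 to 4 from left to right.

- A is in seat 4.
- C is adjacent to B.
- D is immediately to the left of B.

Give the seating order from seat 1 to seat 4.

D, B, C, A

From clue 1: A → seat 4.
From clues 1–2: D is in {1,3}.
From clues 1–3: D → seat 1, B → seat 2, C → seat 3.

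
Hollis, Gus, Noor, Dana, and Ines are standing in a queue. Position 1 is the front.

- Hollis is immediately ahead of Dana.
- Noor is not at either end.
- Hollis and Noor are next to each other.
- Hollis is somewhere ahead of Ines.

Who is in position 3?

Hollis

With clues 1–3, Dana, Gus, and Ines are ruled out for position 3.
With clues 1–4, Noor is ruled out for position 3.
So position 3 is Hollis.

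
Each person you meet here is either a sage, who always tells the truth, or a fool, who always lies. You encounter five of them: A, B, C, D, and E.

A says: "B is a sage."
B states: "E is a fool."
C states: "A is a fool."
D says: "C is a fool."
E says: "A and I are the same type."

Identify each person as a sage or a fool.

Consider A. Suppose A is a fool.
Then whichever role E has, E's statement has the wrong truth value — contradiction.
So A is a sage.
With that fixed, C's statement is false, so C is a fool.
With that fixed, D's statement is true, so D is a sage.
Consider B. Suppose B is a fool.
Then A's statement comes out false, contradicting A being a sage.
So B is a sage.
Consider E. Suppose E is a sage.
Then B's statement comes out false, contradicting B being a sage.
So E is a fool.

A: sage, B: sage, C: fool, D: sage, E: fool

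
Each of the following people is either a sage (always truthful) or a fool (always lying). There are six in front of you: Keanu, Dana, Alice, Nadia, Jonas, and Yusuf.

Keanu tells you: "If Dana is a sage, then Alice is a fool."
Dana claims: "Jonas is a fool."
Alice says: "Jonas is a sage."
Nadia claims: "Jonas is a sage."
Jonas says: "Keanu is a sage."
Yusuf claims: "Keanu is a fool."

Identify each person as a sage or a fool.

Keanu: sage, Dana: fool, Alice: sage, Nadia: sage, Jonas: sage, Yusuf: fool

Consider Keanu. Suppose Keanu is a fool.
Then no assignment of the remaining roles makes every statement match its speaker's type — contradiction.
So Keanu is a sage.
With that fixed, Jonas's statement is true, so Jonas is a sage.
With that fixed, Yusuf's statement is false, so Yusuf is a fool.
With that fixed, Dana's statement is false, so Dana is a fool.
With that fixed, Alice's statement is true, so Alice is a sage.
With that fixed, Nadia's statement is true, so Nadia is a sage.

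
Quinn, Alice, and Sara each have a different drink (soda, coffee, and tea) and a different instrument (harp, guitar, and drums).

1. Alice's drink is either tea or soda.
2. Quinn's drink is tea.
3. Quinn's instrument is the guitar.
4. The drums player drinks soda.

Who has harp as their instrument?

With clues 1–3, Quinn is impossible for the one with instrument harp.
With clues 1–4, Alice is impossible for the one with instrument harp.
That leaves Sara.

Sara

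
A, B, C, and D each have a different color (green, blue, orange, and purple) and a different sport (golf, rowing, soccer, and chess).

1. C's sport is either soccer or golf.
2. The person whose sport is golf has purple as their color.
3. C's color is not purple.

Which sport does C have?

soccer

Clue 1 rules out chess and rowing for C's sport.
With clues 1–3, golf is impossible for C's sport.
That leaves soccer.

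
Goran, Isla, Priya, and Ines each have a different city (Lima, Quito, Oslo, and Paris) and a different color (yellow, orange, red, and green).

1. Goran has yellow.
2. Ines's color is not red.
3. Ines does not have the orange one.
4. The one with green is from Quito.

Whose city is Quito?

Ines

With clues 1–4, Goran, Isla, and Priya are impossible for the one with city Quito.
That leaves Ines.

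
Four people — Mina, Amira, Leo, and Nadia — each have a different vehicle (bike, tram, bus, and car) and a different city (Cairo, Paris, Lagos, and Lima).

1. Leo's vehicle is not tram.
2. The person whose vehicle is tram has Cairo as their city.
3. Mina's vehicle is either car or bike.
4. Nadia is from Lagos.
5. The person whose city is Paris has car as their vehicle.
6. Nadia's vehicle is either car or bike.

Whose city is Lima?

With clues 1–4, Amira and Nadia are impossible for the one with city Lima.
With clues 1–6, Mina is impossible for the one with city Lima.
That leaves Leo.

Leo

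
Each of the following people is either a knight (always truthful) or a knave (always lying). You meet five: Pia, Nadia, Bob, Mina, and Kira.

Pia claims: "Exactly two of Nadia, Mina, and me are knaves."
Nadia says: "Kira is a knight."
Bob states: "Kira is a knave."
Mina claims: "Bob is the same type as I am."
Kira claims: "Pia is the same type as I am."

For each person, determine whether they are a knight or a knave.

Consider Pia. Suppose Pia is a knave.
Then whichever role Kira has, Kira's statement has the wrong truth value — contradiction.
So Pia is a knight.
Consider Nadia. Suppose Nadia is a knight.
Then Pia's statement comes out false, contradicting Pia being a knight.
So Nadia is a knave.
Consider Bob. Suppose Bob is a knave.
Then whichever role Mina has, Mina's statement has the wrong truth value — contradiction.
So Bob is a knight.
Consider Mina. Suppose Mina is a knight.
Then Pia's statement comes out false, contradicting Pia being a knight.
So Mina is a knave.
Consider Kira. Suppose Kira is a knight.
Then Nadia's statement comes out true, contradicting Nadia being a knave.
So Kira is a knave.

Pia: knight, Nadia: knave, Bob: knight, Mina: knave, Kira: knave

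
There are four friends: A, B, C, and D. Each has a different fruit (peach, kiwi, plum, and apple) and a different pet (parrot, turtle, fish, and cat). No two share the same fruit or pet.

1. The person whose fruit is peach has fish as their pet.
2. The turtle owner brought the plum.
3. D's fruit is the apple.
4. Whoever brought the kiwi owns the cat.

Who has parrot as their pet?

With clues 1–4, A, B, and C are impossible for the one with pet parrot.
That leaves D.

D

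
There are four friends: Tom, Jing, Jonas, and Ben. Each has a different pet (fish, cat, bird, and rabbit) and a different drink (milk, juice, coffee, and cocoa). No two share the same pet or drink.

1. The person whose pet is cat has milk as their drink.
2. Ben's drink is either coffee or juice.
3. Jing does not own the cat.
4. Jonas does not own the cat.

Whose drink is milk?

With clues 1–2, Ben is impossible for the one with drink milk.
With clues 1–3, Jing is impossible for the one with drink milk.
With clues 1–4, Jonas is impossible for the one with drink milk.
That leaves Tom.

Tom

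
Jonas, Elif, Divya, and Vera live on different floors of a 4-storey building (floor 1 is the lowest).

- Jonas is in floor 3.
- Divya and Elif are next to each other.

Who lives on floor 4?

Vera

With clue 1, Jonas is ruled out for floor 4.
With clues 1–2, Divya and Elif are ruled out for floor 4.
So floor 4 is Vera.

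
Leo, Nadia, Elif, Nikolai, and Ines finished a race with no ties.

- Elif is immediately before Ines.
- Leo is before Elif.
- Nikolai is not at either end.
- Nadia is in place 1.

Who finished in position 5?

Ines

With clue 1, Elif is ruled out for place 5.
With clues 1–2, Leo is ruled out for place 5.
With clues 1–3, Nikolai is ruled out for place 5.
With clues 1–4, Nadia is ruled out for place 5.
So place 5 is Ines.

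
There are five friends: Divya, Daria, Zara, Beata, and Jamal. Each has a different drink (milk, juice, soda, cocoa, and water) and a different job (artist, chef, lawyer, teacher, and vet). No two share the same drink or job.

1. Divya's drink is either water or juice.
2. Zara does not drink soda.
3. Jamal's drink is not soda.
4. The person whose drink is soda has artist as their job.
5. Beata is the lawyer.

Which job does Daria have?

With clues 1–5, chef, lawyer, teacher, and vet are impossible for Daria's job.
That leaves artist.

artist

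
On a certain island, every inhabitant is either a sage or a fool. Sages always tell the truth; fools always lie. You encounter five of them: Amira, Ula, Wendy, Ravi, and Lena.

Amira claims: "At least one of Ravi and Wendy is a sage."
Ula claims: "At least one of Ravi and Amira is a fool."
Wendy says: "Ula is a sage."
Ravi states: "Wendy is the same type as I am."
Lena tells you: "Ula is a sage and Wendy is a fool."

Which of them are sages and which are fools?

Consider Amira. Suppose Amira is a fool.
Then no assignment of the remaining roles makes every statement match its speaker's type — contradiction.
So Amira is a sage.
Consider Ula. Suppose Ula is a fool.
Then no assignment of the remaining roles makes every statement match its speaker's type — contradiction.
So Ula is a sage.
With that fixed, Wendy's statement is true, so Wendy is a sage.
With that fixed, Lena's statement is false, so Lena is a fool.
Consider Ravi. Suppose Ravi is a sage.
Then Ula's statement comes out false, contradicting Ula being a sage.
So Ravi is a fool.

Amira: sage, Ula: sage, Wendy: sage, Ravi: fool, Lena: fool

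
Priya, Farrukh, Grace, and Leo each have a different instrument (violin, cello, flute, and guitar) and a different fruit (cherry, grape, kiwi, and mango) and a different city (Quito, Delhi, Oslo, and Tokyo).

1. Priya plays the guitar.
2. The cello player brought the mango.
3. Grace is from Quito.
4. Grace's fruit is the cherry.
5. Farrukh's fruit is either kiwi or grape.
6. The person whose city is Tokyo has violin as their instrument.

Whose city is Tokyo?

Farrukh

With clues 1–3, Grace is impossible for the one with city Tokyo.
With clues 1–6, Leo and Priya are impossible for the one with city Tokyo.
That leaves Farrukh.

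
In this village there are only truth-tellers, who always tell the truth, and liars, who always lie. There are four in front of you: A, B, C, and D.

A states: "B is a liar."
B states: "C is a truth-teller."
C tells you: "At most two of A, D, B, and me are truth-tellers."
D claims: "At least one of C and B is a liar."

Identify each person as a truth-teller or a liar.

Consider A. Suppose A is a truth-teller.
Then no assignment of the remaining roles makes every statement match its speaker's type — contradiction.
So A is a liar.
Consider B. Suppose B is a liar.
Then A's statement comes out true, contradicting A being a liar.
So B is a truth-teller.
Consider C. Suppose C is a liar.
Then B's statement comes out false, contradicting B being a truth-teller.
So C is a truth-teller.
With that fixed, D's statement is false, so D is a liar.

A: liar, B: truth-teller, C: truth-teller, D: liar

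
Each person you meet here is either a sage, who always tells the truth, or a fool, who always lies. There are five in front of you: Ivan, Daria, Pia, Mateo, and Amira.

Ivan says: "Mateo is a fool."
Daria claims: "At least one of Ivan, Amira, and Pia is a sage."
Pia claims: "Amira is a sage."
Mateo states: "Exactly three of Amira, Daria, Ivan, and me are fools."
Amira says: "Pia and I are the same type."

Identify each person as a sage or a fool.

Consider Ivan. Suppose Ivan is a fool.
Then no assignment of the remaining roles makes every statement match its speaker's type — contradiction.
So Ivan is a sage.
With that fixed, Daria's statement is true, so Daria is a sage.
With that fixed, Mateo's statement is false, so Mateo is a fool.
Consider Pia. Suppose Pia is a fool.
Then whichever role Amira has, Amira's statement has the wrong truth value — contradiction.
So Pia is a sage.
Consider Amira. Suppose Amira is a fool.
Then Pia's statement comes out false, contradicting Pia being a sage.
So Amira is a sage.

Ivan: sage, Daria: sage, Pia: sage, Mateo: fool, Amira: sage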